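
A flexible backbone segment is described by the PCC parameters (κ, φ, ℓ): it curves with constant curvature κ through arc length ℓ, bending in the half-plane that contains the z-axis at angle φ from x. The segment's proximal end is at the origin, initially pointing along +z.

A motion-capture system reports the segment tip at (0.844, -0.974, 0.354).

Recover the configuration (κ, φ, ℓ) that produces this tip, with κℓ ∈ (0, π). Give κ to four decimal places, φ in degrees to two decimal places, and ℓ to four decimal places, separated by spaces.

1.4430 310.91 1.8056

ρ = √(x²+y²) = √(0.844² + -0.974²) = 1.28880
φ = atan2(y, x) mod 360° = atan2(-0.974, 0.844) = 310.9099°
|p|² = ρ² + z² = 1.28880² + 0.354² = 1.78633
κ = 2ρ / |p|² = 2×1.28880 / 1.78633 = 1.44296
θ = 2·atan2(ρ, z) = 2·atan2(1.28880, 0.354) = 2.60547 rad
ℓ = θ/κ = 2.60547/1.44296 = 1.80564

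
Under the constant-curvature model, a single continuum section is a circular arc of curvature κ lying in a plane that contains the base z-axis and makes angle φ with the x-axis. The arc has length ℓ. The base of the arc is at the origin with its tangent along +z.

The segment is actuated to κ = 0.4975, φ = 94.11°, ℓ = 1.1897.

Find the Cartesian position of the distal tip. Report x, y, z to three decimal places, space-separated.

θ = κ·ℓ = 0.4975 × 1.1897 = 0.59188 rad
ρ = (1 − cos θ)/κ = (1 − 0.82990)/0.4975 = 0.34192
z = sin θ / κ = 0.55792/0.4975 = 1.12144
x = ρ cos φ = 0.34192 × cos(94.11°) = -0.02451
y = ρ sin φ = 0.34192 × sin(94.11°) = 0.34104

-0.025 0.341 1.121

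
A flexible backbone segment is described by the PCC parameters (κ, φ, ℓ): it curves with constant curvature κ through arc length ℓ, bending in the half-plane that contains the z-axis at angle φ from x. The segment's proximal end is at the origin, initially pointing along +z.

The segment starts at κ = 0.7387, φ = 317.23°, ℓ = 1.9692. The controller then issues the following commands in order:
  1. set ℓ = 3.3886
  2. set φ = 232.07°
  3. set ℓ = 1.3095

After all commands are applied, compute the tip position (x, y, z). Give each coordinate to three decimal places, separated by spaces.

-0.360 -0.462 1.115

initial: κ=0.7387, φ=317.23°, ℓ=1.9692
cmd 1: set ℓ=3.3886 → (κ,φ,ℓ)=(0.7387,317.23°,3.3886) → tip=(1.7918,-1.6575,0.8067)
cmd 2: set φ=232.07° → (κ,φ,ℓ)=(0.7387,232.07°,3.3886) → tip=(-1.5004,-1.9252,0.8067)
cmd 3: set ℓ=1.3095 → (κ,φ,ℓ)=(0.7387,232.07°,1.3095) → tip=(-0.3599,-0.4618,1.1146)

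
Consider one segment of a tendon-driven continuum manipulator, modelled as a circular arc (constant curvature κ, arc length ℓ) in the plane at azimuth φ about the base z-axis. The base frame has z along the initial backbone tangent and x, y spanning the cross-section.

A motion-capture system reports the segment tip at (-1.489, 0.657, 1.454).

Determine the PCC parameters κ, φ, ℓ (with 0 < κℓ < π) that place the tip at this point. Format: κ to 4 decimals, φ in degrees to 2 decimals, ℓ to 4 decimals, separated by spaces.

ρ = √(x²+y²) = √(-1.489² + 0.657²) = 1.62750
φ = atan2(y, x) mod 360° = atan2(0.657, -1.489) = 156.1912°
|p|² = ρ² + z² = 1.62750² + 1.454² = 4.76289
κ = 2ρ / |p|² = 2×1.62750 / 4.76289 = 0.68341
θ = 2·atan2(ρ, z) = 2·atan2(1.62750, 1.454) = 1.68329 rad
ℓ = θ/κ = 1.68329/0.68341 = 2.46307

0.6834 156.19 2.4631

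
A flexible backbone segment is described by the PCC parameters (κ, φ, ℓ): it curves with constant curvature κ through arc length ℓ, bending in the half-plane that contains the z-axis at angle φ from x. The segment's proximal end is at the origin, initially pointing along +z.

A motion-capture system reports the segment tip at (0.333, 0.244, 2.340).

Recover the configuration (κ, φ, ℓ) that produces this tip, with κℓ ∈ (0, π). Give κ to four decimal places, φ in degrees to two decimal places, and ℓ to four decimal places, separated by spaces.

0.1462 36.23 2.3883

ρ = √(x²+y²) = √(0.333² + 0.244²) = 0.41283
φ = atan2(y, x) mod 360° = atan2(0.244, 0.333) = 36.2315°
|p|² = ρ² + z² = 0.41283² + 2.340² = 5.64602
κ = 2ρ / |p|² = 2×0.41283 / 5.64602 = 0.14624
θ = 2·atan2(ρ, z) = 2·atan2(0.41283, 2.340) = 0.34925 rad
ℓ = θ/κ = 0.34925/0.14624 = 2.38826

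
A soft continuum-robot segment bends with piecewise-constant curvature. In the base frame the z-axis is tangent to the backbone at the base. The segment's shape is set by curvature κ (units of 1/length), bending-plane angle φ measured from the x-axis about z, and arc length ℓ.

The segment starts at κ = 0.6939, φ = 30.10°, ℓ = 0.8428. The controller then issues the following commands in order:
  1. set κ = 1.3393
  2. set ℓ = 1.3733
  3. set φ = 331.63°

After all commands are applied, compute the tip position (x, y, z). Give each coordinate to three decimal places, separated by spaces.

0.831 -0.449 0.720

initial: κ=0.6939, φ=30.10°, ℓ=0.8428
cmd 1: set κ=1.3393 → (κ,φ,ℓ)=(1.3393,30.10°,0.8428) → tip=(0.3696,0.2143,0.6749)
cmd 2: set ℓ=1.3733 → (κ,φ,ℓ)=(1.3393,30.10°,1.3733) → tip=(0.8173,0.4738,0.7199)
cmd 3: set φ=331.63° → (κ,φ,ℓ)=(1.3393,331.63°,1.3733) → tip=(0.8312,-0.4489,0.7199)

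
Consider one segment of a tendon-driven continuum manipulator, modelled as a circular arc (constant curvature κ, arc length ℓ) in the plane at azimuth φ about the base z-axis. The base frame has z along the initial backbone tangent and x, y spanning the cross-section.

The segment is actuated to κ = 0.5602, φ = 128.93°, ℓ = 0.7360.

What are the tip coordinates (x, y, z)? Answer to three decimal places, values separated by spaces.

-0.094 0.116 0.715

θ = κ·ℓ = 0.5602 × 0.7360 = 0.41231 rad
ρ = (1 − cos θ)/κ = (1 − 0.91620)/0.5602 = 0.14959
z = sin θ / κ = 0.40072/0.5602 = 0.71532
x = ρ cos φ = 0.14959 × cos(128.93°) = -0.09400
y = ρ sin φ = 0.14959 × sin(128.93°) = 0.11637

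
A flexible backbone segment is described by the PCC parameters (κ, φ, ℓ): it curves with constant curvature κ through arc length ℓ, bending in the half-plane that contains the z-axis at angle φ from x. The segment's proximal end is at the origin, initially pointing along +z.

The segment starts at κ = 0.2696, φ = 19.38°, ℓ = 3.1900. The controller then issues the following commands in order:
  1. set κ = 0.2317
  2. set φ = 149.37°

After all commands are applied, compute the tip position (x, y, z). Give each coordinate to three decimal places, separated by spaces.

-0.969 0.574 2.907

initial: κ=0.2696, φ=19.38°, ℓ=3.1900
cmd 1: set κ=0.2317 → (κ,φ,ℓ)=(0.2317,19.38°,3.1900) → tip=(1.0624,0.3737,2.9074)
cmd 2: set φ=149.37° → (κ,φ,ℓ)=(0.2317,149.37°,3.1900) → tip=(-0.9691,0.5738,2.9074)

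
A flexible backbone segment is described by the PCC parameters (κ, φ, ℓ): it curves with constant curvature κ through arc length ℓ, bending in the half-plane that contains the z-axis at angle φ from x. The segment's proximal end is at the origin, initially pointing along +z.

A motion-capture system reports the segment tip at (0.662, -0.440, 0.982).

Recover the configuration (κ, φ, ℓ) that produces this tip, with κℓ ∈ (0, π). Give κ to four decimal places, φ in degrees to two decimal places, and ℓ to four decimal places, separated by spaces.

ρ = √(x²+y²) = √(0.662² + -0.440²) = 0.79489
φ = atan2(y, x) mod 360° = atan2(-0.440, 0.662) = 326.3899°
|p|² = ρ² + z² = 0.79489² + 0.982² = 1.59617
κ = 2ρ / |p|² = 2×0.79489 / 1.59617 = 0.99599
θ = 2·atan2(ρ, z) = 2·atan2(0.79489, 0.982) = 1.36096 rad
ℓ = θ/κ = 1.36096/0.99599 = 1.36644

0.9960 326.39 1.3664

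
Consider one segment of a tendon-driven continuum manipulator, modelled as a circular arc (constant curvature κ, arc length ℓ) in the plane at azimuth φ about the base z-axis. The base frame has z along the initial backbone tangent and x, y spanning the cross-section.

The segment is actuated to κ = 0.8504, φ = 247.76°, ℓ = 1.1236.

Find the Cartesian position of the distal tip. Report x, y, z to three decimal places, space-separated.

θ = κ·ℓ = 0.8504 × 1.1236 = 0.95551 rad
ρ = (1 − cos θ)/κ = (1 − 0.57719)/0.8504 = 0.49719
z = sin θ / κ = 0.81661/0.8504 = 0.96026
x = ρ cos φ = 0.49719 × cos(247.76°) = -0.18818
y = ρ sin φ = 0.49719 × sin(247.76°) = -0.46020

-0.188 -0.460 0.960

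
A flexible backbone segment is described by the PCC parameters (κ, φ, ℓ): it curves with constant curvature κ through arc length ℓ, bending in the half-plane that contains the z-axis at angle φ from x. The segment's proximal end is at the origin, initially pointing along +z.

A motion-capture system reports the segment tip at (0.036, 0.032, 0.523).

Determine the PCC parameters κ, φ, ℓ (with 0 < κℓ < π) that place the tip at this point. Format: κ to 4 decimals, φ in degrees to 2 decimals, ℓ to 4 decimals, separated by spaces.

ρ = √(x²+y²) = √(0.036² + 0.032²) = 0.04817
φ = atan2(y, x) mod 360° = atan2(0.032, 0.036) = 41.6335°
|p|² = ρ² + z² = 0.04817² + 0.523² = 0.27585
κ = 2ρ / |p|² = 2×0.04817 / 0.27585 = 0.34922
θ = 2·atan2(ρ, z) = 2·atan2(0.04817, 0.523) = 0.18367 rad
ℓ = θ/κ = 0.18367/0.34922 = 0.52595

0.3492 41.63 0.5260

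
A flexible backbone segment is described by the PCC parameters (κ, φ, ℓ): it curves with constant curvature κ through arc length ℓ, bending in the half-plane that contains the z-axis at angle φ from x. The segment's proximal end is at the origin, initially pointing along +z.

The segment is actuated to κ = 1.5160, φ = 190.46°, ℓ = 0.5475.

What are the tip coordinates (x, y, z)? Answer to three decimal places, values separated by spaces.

-0.211 -0.039 0.487

θ = κ·ℓ = 1.5160 × 0.5475 = 0.83001 rad
ρ = (1 − cos θ)/κ = (1 − 0.67487)/1.5160 = 0.21447
z = sin θ / κ = 0.73794/1.5160 = 0.48677
x = ρ cos φ = 0.21447 × cos(190.46°) = -0.21090
y = ρ sin φ = 0.21447 × sin(190.46°) = -0.03894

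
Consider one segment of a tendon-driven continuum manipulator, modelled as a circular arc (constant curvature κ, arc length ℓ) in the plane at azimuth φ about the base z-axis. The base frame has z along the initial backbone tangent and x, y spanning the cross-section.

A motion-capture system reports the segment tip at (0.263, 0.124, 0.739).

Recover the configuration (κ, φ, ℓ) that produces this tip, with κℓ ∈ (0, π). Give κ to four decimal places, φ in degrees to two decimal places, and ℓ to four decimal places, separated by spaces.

0.9221 25.24 0.8131

ρ = √(x²+y²) = √(0.263² + 0.124²) = 0.29077
φ = atan2(y, x) mod 360° = atan2(0.124, 0.263) = 25.2431°
|p|² = ρ² + z² = 0.29077² + 0.739² = 0.63067
κ = 2ρ / |p|² = 2×0.29077 / 0.63067 = 0.92209
θ = 2·atan2(ρ, z) = 2·atan2(0.29077, 0.739) = 0.74971 rad
ℓ = θ/κ = 0.74971/0.92209 = 0.81305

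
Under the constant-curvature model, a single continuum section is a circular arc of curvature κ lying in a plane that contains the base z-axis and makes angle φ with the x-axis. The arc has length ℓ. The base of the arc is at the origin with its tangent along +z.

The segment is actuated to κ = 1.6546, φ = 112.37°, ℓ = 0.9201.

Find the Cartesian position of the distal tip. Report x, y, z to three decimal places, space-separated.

-0.219 0.532 0.604

θ = κ·ℓ = 1.6546 × 0.9201 = 1.52240 rad
ρ = (1 − cos θ)/κ = (1 − 0.04838)/1.6546 = 0.57514
z = sin θ / κ = 0.99883/1.6546 = 0.60367
x = ρ cos φ = 0.57514 × cos(112.37°) = -0.21889
y = ρ sin φ = 0.57514 × sin(112.37°) = 0.53185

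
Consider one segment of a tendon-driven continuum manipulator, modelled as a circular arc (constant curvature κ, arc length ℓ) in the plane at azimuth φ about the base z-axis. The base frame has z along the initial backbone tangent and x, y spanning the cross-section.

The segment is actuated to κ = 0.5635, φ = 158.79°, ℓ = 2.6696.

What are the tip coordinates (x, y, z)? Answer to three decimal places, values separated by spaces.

θ = κ·ℓ = 0.5635 × 2.6696 = 1.50432 rad
ρ = (1 − cos θ)/κ = (1 − 0.06643)/0.5635 = 1.65674
z = sin θ / κ = 0.99779/0.5635 = 1.77070
x = ρ cos φ = 1.65674 × cos(158.79°) = -1.54451
y = ρ sin φ = 1.65674 × sin(158.79°) = 0.59939

-1.545 0.599 1.771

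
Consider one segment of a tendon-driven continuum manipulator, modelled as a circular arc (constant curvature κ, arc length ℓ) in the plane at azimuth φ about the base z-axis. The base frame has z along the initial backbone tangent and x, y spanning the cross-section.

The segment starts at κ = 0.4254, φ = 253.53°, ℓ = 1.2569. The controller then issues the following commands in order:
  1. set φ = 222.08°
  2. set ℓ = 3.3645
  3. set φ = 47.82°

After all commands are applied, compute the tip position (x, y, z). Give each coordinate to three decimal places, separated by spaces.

initial: κ=0.4254, φ=253.53°, ℓ=1.2569
cmd 1: set φ=222.08° → (κ,φ,ℓ)=(0.4254,222.08°,1.2569) → tip=(-0.2435,-0.2199,1.1979)
cmd 2: set ℓ=3.3645 → (κ,φ,ℓ)=(0.4254,222.08°,3.3645) → tip=(-1.5021,-1.3563,2.3279)
cmd 3: set φ=47.82° → (κ,φ,ℓ)=(0.4254,47.82°,3.3645) → tip=(1.3589,1.4997,2.3279)

1.359 1.500 2.328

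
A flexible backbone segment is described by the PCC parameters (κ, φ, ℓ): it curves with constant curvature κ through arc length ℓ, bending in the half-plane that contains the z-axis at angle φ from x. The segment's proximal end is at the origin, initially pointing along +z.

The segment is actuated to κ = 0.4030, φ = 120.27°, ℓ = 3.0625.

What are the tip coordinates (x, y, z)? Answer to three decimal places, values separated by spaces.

-0.838 1.435 2.342

θ = κ·ℓ = 0.4030 × 3.0625 = 1.23419 rad
ρ = (1 − cos θ)/κ = (1 − 0.33029)/0.4030 = 1.66182
z = sin θ / κ = 0.94388/0.4030 = 2.34213
x = ρ cos φ = 1.66182 × cos(120.27°) = -0.83768
y = ρ sin φ = 1.66182 × sin(120.27°) = 1.43524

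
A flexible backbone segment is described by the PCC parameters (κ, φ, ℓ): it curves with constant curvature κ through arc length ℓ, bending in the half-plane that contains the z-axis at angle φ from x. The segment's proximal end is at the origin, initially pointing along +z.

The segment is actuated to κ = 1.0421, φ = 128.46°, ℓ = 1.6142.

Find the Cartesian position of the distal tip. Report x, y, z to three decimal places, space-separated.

θ = κ·ℓ = 1.0421 × 1.6142 = 1.68216 rad
ρ = (1 − cos θ)/κ = (1 − -0.11113)/1.0421 = 1.06624
z = sin θ / κ = 0.99381/1.0421 = 0.95366
x = ρ cos φ = 1.06624 × cos(128.46°) = -0.66317
y = ρ sin φ = 1.06624 × sin(128.46°) = 0.83491

-0.663 0.835 0.954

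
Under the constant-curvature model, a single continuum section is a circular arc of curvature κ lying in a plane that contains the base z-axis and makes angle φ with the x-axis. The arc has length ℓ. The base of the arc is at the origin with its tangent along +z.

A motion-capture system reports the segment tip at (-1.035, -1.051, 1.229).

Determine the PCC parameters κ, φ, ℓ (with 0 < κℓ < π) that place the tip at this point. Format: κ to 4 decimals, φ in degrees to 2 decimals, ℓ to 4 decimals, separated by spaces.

ρ = √(x²+y²) = √(-1.035² + -1.051²) = 1.47507
φ = atan2(y, x) mod 360° = atan2(-1.051, -1.035) = 225.4395°
|p|² = ρ² + z² = 1.47507² + 1.229² = 3.68627
κ = 2ρ / |p|² = 2×1.47507 / 3.68627 = 0.80030
θ = 2·atan2(ρ, z) = 2·atan2(1.47507, 1.229) = 1.75229 rad
ℓ = θ/κ = 1.75229/0.80030 = 2.18954

0.8003 225.44 2.1895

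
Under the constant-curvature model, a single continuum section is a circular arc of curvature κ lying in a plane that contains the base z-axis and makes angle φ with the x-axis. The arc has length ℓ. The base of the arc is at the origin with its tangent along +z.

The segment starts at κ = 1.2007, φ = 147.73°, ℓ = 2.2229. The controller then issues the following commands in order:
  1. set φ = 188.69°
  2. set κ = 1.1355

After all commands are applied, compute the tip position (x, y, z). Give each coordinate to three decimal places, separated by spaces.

-1.580 -0.242 0.510

initial: κ=1.2007, φ=147.73°, ℓ=2.2229
cmd 1: set φ=188.69° → (κ,φ,ℓ)=(1.2007,188.69°,2.2229) → tip=(-1.5563,-0.2379,0.3791)
cmd 2: set κ=1.1355 → (κ,φ,ℓ)=(1.1355,188.69°,2.2229) → tip=(-1.5804,-0.2415,0.5099)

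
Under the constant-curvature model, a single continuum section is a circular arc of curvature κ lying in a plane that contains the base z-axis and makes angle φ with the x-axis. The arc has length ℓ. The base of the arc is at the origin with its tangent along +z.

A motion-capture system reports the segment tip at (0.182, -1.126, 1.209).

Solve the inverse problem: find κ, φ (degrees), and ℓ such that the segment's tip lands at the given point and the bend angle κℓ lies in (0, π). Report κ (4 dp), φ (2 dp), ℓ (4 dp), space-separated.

0.8257 279.18 1.8318

ρ = √(x²+y²) = √(0.182² + -1.126²) = 1.14061
φ = atan2(y, x) mod 360° = atan2(-1.126, 0.182) = 279.1815°
|p|² = ρ² + z² = 1.14061² + 1.209² = 2.76268
κ = 2ρ / |p|² = 2×1.14061 / 2.76268 = 0.82573
θ = 2·atan2(ρ, z) = 2·atan2(1.14061, 1.209) = 1.51260 rad
ℓ = θ/κ = 1.51260/0.82573 = 1.83184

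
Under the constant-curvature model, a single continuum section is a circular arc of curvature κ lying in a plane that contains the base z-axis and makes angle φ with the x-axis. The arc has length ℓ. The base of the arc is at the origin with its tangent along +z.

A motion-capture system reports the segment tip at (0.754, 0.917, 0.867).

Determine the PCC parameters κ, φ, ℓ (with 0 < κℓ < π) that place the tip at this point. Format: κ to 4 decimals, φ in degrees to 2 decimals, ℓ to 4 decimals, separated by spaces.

ρ = √(x²+y²) = √(0.754² + 0.917²) = 1.18718
φ = atan2(y, x) mod 360° = atan2(0.917, 0.754) = 50.5714°
|p|² = ρ² + z² = 1.18718² + 0.867² = 2.16109
κ = 2ρ / |p|² = 2×1.18718 / 2.16109 = 1.09869
θ = 2·atan2(ρ, z) = 2·atan2(1.18718, 0.867) = 1.88005 rad
ℓ = θ/κ = 1.88005/1.09869 = 1.71117

1.0987 50.57 1.7112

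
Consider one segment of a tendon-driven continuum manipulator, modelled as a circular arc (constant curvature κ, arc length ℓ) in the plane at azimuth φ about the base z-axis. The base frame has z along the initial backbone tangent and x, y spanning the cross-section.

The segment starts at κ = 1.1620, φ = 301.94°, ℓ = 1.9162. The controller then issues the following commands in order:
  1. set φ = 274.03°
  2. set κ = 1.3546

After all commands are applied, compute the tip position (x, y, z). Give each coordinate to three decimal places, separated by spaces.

0.096 -1.366 0.383

initial: κ=1.1620, φ=301.94°, ℓ=1.9162
cmd 1: set φ=274.03° → (κ,φ,ℓ)=(1.1620,274.03°,1.9162) → tip=(0.0974,-1.3820,0.6821)
cmd 2: set κ=1.3546 → (κ,φ,ℓ)=(1.3546,274.03°,1.9162) → tip=(0.0962,-1.3658,0.3833)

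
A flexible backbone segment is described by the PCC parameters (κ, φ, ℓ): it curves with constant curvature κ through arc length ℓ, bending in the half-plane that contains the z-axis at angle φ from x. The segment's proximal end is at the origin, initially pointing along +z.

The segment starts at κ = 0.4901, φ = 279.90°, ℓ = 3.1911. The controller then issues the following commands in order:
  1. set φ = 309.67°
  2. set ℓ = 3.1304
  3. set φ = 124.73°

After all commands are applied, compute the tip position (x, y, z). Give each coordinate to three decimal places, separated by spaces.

-1.120 1.616 2.039

initial: κ=0.4901, φ=279.90°, ℓ=3.1911
cmd 1: set φ=309.67° → (κ,φ,ℓ)=(0.4901,309.67°,3.1911) → tip=(1.2936,-1.5598,2.0404)
cmd 2: set ℓ=3.1304 → (κ,φ,ℓ)=(0.4901,309.67°,3.1304) → tip=(1.2549,-1.5131,2.0390)
cmd 3: set φ=124.73° → (κ,φ,ℓ)=(0.4901,124.73°,3.1304) → tip=(-1.1199,1.6156,2.0390)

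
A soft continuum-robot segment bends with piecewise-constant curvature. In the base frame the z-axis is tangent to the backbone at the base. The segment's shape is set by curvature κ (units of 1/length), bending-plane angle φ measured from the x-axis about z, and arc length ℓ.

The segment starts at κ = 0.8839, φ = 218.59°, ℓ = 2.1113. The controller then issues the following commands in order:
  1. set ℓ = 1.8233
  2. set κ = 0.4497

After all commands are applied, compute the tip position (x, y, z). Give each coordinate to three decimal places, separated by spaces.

initial: κ=0.8839, φ=218.59°, ℓ=2.1113
cmd 1: set ℓ=1.8233 → (κ,φ,ℓ)=(0.8839,218.59°,1.8233) → tip=(-0.9204,-0.7345,1.1304)
cmd 2: set κ=0.4497 → (κ,φ,ℓ)=(0.4497,218.59°,1.8233) → tip=(-0.5523,-0.4407,1.6258)

-0.552 -0.441 1.626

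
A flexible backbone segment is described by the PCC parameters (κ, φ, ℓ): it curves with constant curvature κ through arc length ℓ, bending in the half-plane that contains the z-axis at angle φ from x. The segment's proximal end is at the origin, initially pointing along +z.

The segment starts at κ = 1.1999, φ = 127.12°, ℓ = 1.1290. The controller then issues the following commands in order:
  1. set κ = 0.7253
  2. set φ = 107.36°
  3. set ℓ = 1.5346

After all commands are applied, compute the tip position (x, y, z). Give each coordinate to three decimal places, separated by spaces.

initial: κ=1.1999, φ=127.12°, ℓ=1.1290
cmd 1: set κ=0.7253 → (κ,φ,ℓ)=(0.7253,127.12°,1.1290) → tip=(-0.2637,0.3484,1.0070)
cmd 2: set φ=107.36° → (κ,φ,ℓ)=(0.7253,107.36°,1.1290) → tip=(-0.1304,0.4171,1.0070)
cmd 3: set ℓ=1.5346 → (κ,φ,ℓ)=(0.7253,107.36°,1.5346) → tip=(-0.2296,0.7344,1.2368)

-0.230 0.734 1.237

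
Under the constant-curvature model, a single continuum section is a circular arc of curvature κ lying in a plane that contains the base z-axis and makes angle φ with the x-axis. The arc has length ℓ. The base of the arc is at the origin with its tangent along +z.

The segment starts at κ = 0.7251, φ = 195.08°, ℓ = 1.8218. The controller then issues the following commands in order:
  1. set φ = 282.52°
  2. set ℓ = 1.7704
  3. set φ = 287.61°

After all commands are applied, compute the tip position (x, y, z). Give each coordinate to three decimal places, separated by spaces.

initial: κ=0.7251, φ=195.08°, ℓ=1.8218
cmd 1: set φ=282.52° → (κ,φ,ℓ)=(0.7251,282.52°,1.8218) → tip=(0.2251,-1.0135,1.3363)
cmd 2: set ℓ=1.7704 → (κ,φ,ℓ)=(0.7251,282.52°,1.7704) → tip=(0.2143,-0.9651,1.3227)
cmd 3: set φ=287.61° → (κ,φ,ℓ)=(0.7251,287.61°,1.7704) → tip=(0.2991,-0.9423,1.3227)

0.299 -0.942 1.323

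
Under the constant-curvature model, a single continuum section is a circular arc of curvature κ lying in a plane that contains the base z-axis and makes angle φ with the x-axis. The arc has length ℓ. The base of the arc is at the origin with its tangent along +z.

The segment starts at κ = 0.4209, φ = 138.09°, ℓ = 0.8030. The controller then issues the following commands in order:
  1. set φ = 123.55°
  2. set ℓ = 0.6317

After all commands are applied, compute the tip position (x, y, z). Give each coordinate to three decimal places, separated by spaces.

-0.046 0.070 0.624

initial: κ=0.4209, φ=138.09°, ℓ=0.8030
cmd 1: set φ=123.55° → (κ,φ,ℓ)=(0.4209,123.55°,0.8030) → tip=(-0.0743,0.1120,0.7878)
cmd 2: set ℓ=0.6317 → (κ,φ,ℓ)=(0.4209,123.55°,0.6317) → tip=(-0.0461,0.0696,0.6243)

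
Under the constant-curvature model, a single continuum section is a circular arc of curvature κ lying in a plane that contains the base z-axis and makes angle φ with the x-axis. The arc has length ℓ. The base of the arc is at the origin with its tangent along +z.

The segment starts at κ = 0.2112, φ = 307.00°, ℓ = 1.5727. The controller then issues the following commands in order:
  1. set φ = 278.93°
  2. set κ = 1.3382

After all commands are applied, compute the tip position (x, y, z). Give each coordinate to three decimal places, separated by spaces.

0.175 -1.114 0.643

initial: κ=0.2112, φ=307.00°, ℓ=1.5727
cmd 1: set φ=278.93° → (κ,φ,ℓ)=(0.2112,278.93°,1.5727) → tip=(0.0402,-0.2557,1.5439)
cmd 2: set κ=1.3382 → (κ,φ,ℓ)=(1.3382,278.93°,1.5727) → tip=(0.1750,-1.1138,0.6433)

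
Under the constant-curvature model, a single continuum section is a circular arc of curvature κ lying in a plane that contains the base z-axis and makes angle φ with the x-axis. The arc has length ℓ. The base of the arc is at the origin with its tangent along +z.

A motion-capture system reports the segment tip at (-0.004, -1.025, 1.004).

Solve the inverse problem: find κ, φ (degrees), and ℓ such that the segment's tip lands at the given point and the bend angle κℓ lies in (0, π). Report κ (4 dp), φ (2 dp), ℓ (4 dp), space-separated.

0.9958 269.78 1.5982

ρ = √(x²+y²) = √(-0.004² + -1.025²) = 1.02501
φ = atan2(y, x) mod 360° = atan2(-1.025, -0.004) = 269.7764°
|p|² = ρ² + z² = 1.02501² + 1.004² = 2.05866
κ = 2ρ / |p|² = 2×1.02501 / 2.05866 = 0.99580
θ = 2·atan2(ρ, z) = 2·atan2(1.02501, 1.004) = 1.59150 rad
ℓ = θ/κ = 1.59150/0.99580 = 1.59821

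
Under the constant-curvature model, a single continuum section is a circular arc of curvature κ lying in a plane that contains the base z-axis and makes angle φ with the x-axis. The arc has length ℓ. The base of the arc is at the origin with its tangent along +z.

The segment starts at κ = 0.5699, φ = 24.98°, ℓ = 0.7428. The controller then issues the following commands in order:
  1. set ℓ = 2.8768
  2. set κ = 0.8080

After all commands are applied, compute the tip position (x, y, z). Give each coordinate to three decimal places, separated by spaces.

initial: κ=0.5699, φ=24.98°, ℓ=0.7428
cmd 1: set ℓ=2.8768 → (κ,φ,ℓ)=(0.5699,24.98°,2.8768) → tip=(1.6997,0.7919,1.7506)
cmd 2: set κ=0.8080 → (κ,φ,ℓ)=(0.8080,24.98°,2.8768) → tip=(1.8895,0.8803,0.9025)

1.890 0.880 0.902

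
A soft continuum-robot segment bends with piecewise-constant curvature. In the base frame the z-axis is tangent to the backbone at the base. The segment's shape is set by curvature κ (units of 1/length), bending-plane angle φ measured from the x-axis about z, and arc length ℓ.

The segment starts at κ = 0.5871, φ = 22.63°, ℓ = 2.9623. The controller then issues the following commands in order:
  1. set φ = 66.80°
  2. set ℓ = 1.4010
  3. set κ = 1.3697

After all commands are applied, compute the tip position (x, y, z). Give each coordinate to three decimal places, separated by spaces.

0.386 0.900 0.686

initial: κ=0.5871, φ=22.63°, ℓ=2.9623
cmd 1: set φ=66.80° → (κ,φ,ℓ)=(0.5871,66.80°,2.9623) → tip=(0.7834,1.8279,1.6792)
cmd 2: set ℓ=1.4010 → (κ,φ,ℓ)=(0.5871,66.80°,1.4010) → tip=(0.2145,0.5004,1.2483)
cmd 3: set κ=1.3697 → (κ,φ,ℓ)=(1.3697,66.80°,1.4010) → tip=(0.3857,0.9000,0.6863)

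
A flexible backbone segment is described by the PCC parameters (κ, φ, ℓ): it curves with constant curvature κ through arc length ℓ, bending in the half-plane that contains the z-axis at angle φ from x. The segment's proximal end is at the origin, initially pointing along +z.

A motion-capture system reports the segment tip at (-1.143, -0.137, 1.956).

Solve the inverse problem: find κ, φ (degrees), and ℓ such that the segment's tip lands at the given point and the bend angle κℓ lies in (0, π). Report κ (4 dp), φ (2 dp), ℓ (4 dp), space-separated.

0.4470 186.83 2.3803

ρ = √(x²+y²) = √(-1.143² + -0.137²) = 1.15118
φ = atan2(y, x) mod 360° = atan2(-0.137, -1.143) = 186.8349°
|p|² = ρ² + z² = 1.15118² + 1.956² = 5.15115
κ = 2ρ / |p|² = 2×1.15118 / 5.15115 = 0.44696
θ = 2·atan2(ρ, z) = 2·atan2(1.15118, 1.956) = 1.06390 rad
ℓ = θ/κ = 1.06390/0.44696 = 2.38030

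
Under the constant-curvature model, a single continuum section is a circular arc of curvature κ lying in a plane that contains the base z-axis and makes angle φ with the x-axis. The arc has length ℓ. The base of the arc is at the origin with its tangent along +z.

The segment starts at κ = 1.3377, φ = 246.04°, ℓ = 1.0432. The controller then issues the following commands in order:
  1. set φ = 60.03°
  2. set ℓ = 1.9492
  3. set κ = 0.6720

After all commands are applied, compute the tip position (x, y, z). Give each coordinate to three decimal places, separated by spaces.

initial: κ=1.3377, φ=246.04°, ℓ=1.0432
cmd 1: set φ=60.03° → (κ,φ,ℓ)=(1.3377,60.03°,1.0432) → tip=(0.3083,0.5346,0.7361)
cmd 2: set ℓ=1.9492 → (κ,φ,ℓ)=(1.3377,60.03°,1.9492) → tip=(0.6949,1.2050,0.3806)
cmd 3: set κ=0.6720 → (κ,φ,ℓ)=(0.6720,60.03°,1.9492) → tip=(0.5516,0.9565,1.4377)

0.552 0.957 1.438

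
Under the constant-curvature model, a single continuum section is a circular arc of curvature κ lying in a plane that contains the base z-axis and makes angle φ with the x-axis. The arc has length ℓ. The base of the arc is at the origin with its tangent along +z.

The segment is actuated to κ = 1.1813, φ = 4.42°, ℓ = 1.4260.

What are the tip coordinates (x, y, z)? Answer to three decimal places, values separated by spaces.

θ = κ·ℓ = 1.1813 × 1.4260 = 1.68453 rad
ρ = (1 − cos θ)/κ = (1 − -0.11349)/1.1813 = 0.94260
z = sin θ / κ = 0.99354/1.1813 = 0.84106
x = ρ cos φ = 0.94260 × cos(4.42°) = 0.93980
y = ρ sin φ = 0.94260 × sin(4.42°) = 0.07264

0.940 0.073 0.841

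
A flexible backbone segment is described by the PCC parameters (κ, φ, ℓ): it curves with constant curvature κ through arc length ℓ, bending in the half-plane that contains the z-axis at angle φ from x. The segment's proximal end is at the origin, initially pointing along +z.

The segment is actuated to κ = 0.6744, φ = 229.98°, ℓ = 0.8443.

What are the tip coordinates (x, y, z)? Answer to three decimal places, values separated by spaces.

-0.150 -0.179 0.799

θ = κ·ℓ = 0.6744 × 0.8443 = 0.56940 rad
ρ = (1 − cos θ)/κ = (1 − 0.84223)/0.6744 = 0.23395
z = sin θ / κ = 0.53912/0.6744 = 0.79941
x = ρ cos φ = 0.23395 × cos(229.98°) = -0.15044
y = ρ sin φ = 0.23395 × sin(229.98°) = -0.17916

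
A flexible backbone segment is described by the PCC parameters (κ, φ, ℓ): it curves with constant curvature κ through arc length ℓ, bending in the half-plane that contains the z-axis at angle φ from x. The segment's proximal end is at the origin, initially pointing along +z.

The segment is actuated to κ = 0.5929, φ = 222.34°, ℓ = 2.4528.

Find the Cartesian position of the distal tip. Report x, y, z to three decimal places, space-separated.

-1.102 -1.004 1.675

θ = κ·ℓ = 0.5929 × 2.4528 = 1.45427 rad
ρ = (1 − cos θ)/κ = (1 − 0.11627)/0.5929 = 1.49053
z = sin θ / κ = 0.99322/0.5929 = 1.67519
x = ρ cos φ = 1.49053 × cos(222.34°) = -1.10174
y = ρ sin φ = 1.49053 × sin(222.34°) = -1.00391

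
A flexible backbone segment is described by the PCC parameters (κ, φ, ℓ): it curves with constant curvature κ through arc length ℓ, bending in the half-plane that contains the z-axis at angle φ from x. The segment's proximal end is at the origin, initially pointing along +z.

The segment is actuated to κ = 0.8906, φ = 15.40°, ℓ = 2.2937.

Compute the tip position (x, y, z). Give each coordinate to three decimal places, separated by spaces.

θ = κ·ℓ = 0.8906 × 2.2937 = 2.04277 rad
ρ = (1 − cos θ)/κ = (1 − -0.45464)/0.8906 = 1.63333
z = sin θ / κ = 0.89067/0.8906 = 1.00008
x = ρ cos φ = 1.63333 × cos(15.40°) = 1.57469
y = ρ sin φ = 1.63333 × sin(15.40°) = 0.43374

1.575 0.434 1.000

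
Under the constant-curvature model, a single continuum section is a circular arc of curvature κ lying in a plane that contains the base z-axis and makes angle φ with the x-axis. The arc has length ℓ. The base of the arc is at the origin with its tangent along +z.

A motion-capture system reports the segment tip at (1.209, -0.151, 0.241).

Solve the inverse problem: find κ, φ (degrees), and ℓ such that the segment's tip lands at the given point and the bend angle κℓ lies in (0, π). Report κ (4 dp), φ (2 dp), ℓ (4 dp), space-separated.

ρ = √(x²+y²) = √(1.209² + -0.151²) = 1.21839
φ = atan2(y, x) mod 360° = atan2(-0.151, 1.209) = 352.8808°
|p|² = ρ² + z² = 1.21839² + 0.241² = 1.54256
κ = 2ρ / |p|² = 2×1.21839 / 1.54256 = 1.57970
θ = 2·atan2(ρ, z) = 2·atan2(1.21839, 0.241) = 2.75103 rad
ℓ = θ/κ = 2.75103/1.57970 = 1.74149

1.5797 352.88 1.7415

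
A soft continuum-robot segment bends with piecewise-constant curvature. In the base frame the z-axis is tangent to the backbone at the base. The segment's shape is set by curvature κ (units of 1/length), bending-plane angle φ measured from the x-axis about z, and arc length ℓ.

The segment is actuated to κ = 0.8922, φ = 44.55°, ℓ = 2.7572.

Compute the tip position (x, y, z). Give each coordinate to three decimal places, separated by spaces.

1.419 1.397 0.706

θ = κ·ℓ = 0.8922 × 2.7572 = 2.45997 rad
ρ = (1 − cos θ)/κ = (1 − -0.77655)/0.8922 = 1.99121
z = sin θ / κ = 0.63005/0.8922 = 0.70618
x = ρ cos φ = 1.99121 × cos(44.55°) = 1.41901
y = ρ sin φ = 1.99121 × sin(44.55°) = 1.39689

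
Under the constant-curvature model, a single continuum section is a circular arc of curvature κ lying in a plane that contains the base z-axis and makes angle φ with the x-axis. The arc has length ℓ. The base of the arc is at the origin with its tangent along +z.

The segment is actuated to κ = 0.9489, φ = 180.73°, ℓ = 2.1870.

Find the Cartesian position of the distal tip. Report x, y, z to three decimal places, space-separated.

θ = κ·ℓ = 0.9489 × 2.1870 = 2.07524 rad
ρ = (1 − cos θ)/κ = (1 − -0.48332)/0.9489 = 1.56320
z = sin θ / κ = 0.87544/0.9489 = 0.92259
x = ρ cos φ = 1.56320 × cos(180.73°) = -1.56308
y = ρ sin φ = 1.56320 × sin(180.73°) = -0.01992

-1.563 -0.020 0.923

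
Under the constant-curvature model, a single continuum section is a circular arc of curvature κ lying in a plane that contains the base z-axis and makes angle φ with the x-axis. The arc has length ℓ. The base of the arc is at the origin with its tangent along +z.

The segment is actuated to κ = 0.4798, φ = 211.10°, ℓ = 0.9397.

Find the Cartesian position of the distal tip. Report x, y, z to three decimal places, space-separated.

-0.178 -0.108 0.908

θ = κ·ℓ = 0.4798 × 0.9397 = 0.45087 rad
ρ = (1 − cos θ)/κ = (1 − 0.90007)/0.4798 = 0.20828
z = sin θ / κ = 0.43575/0.4798 = 0.90818
x = ρ cos φ = 0.20828 × cos(211.10°) = -0.17834
y = ρ sin φ = 0.20828 × sin(211.10°) = -0.10758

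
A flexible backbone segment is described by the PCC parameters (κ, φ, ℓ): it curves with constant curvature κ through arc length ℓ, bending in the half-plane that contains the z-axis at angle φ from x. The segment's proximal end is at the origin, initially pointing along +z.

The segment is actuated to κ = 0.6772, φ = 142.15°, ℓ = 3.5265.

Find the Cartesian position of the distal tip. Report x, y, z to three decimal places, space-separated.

-2.016 1.567 1.010

θ = κ·ℓ = 0.6772 × 3.5265 = 2.38815 rad
ρ = (1 − cos θ)/κ = (1 − -0.72934)/0.6772 = 2.55365
z = sin θ / κ = 0.68416/0.6772 = 1.01027
x = ρ cos φ = 2.55365 × cos(142.15°) = -2.01642
y = ρ sin φ = 2.55365 × sin(142.15°) = 1.56691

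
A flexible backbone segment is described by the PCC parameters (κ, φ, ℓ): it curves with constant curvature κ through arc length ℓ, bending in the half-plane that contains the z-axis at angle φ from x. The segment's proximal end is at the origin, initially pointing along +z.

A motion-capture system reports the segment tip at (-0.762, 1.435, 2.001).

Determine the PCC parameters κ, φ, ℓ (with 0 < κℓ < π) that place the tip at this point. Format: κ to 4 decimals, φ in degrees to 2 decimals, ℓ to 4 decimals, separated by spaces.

0.4891 117.97 2.7888

ρ = √(x²+y²) = √(-0.762² + 1.435²) = 1.62477
φ = atan2(y, x) mod 360° = atan2(1.435, -0.762) = 117.9688°
|p|² = ρ² + z² = 1.62477² + 2.001² = 6.64387
κ = 2ρ / |p|² = 2×1.62477 / 6.64387 = 0.48910
θ = 2·atan2(ρ, z) = 2·atan2(1.62477, 2.001) = 1.36400 rad
ℓ = θ/κ = 1.36400/0.48910 = 2.78879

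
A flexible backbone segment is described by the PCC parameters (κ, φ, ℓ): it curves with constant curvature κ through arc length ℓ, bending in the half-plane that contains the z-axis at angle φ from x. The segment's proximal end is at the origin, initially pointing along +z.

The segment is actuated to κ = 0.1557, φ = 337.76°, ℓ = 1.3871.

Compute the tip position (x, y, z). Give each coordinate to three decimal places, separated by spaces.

0.138 -0.056 1.376

θ = κ·ℓ = 0.1557 × 1.3871 = 0.21597 rad
ρ = (1 − cos θ)/κ = (1 − 0.97677)/0.1557 = 0.14921
z = sin θ / κ = 0.21430/0.1557 = 1.37634
x = ρ cos φ = 0.14921 × cos(337.76°) = 0.13811
y = ρ sin φ = 0.14921 × sin(337.76°) = -0.05647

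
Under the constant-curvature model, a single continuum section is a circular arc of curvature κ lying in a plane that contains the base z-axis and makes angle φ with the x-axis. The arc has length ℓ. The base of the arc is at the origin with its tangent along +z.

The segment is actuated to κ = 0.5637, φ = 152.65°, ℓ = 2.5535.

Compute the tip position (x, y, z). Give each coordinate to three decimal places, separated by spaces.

θ = κ·ℓ = 0.5637 × 2.5535 = 1.43941 rad
ρ = (1 − cos θ)/κ = (1 − 0.13101)/0.5637 = 1.54158
z = sin θ / κ = 0.99138/0.5637 = 1.75870
x = ρ cos φ = 1.54158 × cos(152.65°) = -1.36926
y = ρ sin φ = 1.54158 × sin(152.65°) = 0.70824

-1.369 0.708 1.759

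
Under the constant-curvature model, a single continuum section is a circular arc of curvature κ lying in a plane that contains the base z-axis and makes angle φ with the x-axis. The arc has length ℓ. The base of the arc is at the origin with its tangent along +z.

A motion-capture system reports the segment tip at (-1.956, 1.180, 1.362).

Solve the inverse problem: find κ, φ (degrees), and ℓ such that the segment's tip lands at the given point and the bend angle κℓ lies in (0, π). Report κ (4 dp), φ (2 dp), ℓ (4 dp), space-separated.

0.6459 148.90 3.1991

ρ = √(x²+y²) = √(-1.956² + 1.180²) = 2.28437
φ = atan2(y, x) mod 360° = atan2(1.180, -1.956) = 148.8986°
|p|² = ρ² + z² = 2.28437² + 1.362² = 7.07338
κ = 2ρ / |p|² = 2×2.28437 / 7.07338 = 0.64591
θ = 2·atan2(ρ, z) = 2·atan2(2.28437, 1.362) = 2.06631 rad
ℓ = θ/κ = 2.06631/0.64591 = 3.19909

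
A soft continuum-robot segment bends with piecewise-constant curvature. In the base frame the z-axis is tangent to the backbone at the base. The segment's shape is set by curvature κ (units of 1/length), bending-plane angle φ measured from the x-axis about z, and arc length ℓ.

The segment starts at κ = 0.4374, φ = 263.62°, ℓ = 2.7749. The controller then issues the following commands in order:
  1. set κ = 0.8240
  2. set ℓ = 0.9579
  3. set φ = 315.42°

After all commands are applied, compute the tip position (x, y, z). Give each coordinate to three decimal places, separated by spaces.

initial: κ=0.4374, φ=263.62°, ℓ=2.7749
cmd 1: set κ=0.8240 → (κ,φ,ℓ)=(0.8240,263.62°,2.7749) → tip=(-0.2233,-1.9975,0.9158)
cmd 2: set ℓ=0.9579 → (κ,φ,ℓ)=(0.8240,263.62°,0.9579) → tip=(-0.0399,-0.3566,0.8615)
cmd 3: set φ=315.42° → (κ,φ,ℓ)=(0.8240,315.42°,0.9579) → tip=(0.2556,-0.2519,0.8615)

0.256 -0.252 0.861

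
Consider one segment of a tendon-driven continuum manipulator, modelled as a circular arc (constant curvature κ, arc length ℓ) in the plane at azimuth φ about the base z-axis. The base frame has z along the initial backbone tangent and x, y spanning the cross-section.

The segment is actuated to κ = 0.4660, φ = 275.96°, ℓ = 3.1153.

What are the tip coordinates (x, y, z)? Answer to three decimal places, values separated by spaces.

0.196 -1.881 2.131

θ = κ·ℓ = 0.4660 × 3.1153 = 1.45173 rad
ρ = (1 − cos θ)/κ = (1 − 0.11879)/0.4660 = 1.89102
z = sin θ / κ = 0.99292/0.4660 = 2.13073
x = ρ cos φ = 1.89102 × cos(275.96°) = 0.19635
y = ρ sin φ = 1.89102 × sin(275.96°) = -1.88080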